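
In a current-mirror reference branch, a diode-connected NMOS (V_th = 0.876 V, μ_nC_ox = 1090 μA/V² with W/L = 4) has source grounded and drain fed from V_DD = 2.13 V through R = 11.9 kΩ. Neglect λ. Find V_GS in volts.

With gate tied to drain, V_GS = V_DS ≥ V_GS − V_th, so the device is in saturation.
k_n = μ_nC_ox · (W/L) = 4.36 mA/V².
KCL at the drain: ½ k_n (V_GS − V_th)² = (V_DD − V_GS)/R.
Let x = V_GS − 0.876. Then 25.9 x² + x − 1.254 = 0, giving x = 0.201 V (positive root), so V_GS = 1.08 V.
I_D = (V_DD − V_GS)/R = (2.13 − 1.08) / 11.9 = 0.0885 mA.

V_GS = 1.08 V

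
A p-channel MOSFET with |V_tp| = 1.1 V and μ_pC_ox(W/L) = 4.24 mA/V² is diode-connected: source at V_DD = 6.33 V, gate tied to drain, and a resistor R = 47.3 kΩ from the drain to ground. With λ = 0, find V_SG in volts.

V_SG = 1.32 V

With gate tied to drain, V_SG = V_SD ≥ V_SG − |V_tp|, so the device is in saturation.
KCL at the drain: ½ k_p (V_SG − |V_tp|)² = (V_DD − V_SG)/R.
Let x = V_SG − 1.1. Then 100 x² + x − 5.23 = 0, giving x = 0.223 V (positive root), so V_SG = 1.32 V.
I_D = (V_DD − V_SG)/R = (6.33 − 1.32) / 47.3 = 0.106 mA.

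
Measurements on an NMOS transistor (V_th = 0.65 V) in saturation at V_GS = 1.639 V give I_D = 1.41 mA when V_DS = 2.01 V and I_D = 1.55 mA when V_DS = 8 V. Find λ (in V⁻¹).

λ = 0.0171 V⁻¹

With V_GS fixed, I_D ∝ (1 + λ V_DS) in saturation, so I_D2/I_D1 = (1 + λ V_DS2)/(1 + λ V_DS1).
1.55/1.41 = 1.099 = (1 + 8 λ)/(1 + 2.01 λ).
Solving: λ (I_D1 V_DS2 − I_D2 V_DS1) = I_D2 − I_D1, so λ = (1.55 − 1.41) / (1.41 × 8 − 1.55 × 2.01) = 0.14 / 8.16 = 0.0171 V⁻¹.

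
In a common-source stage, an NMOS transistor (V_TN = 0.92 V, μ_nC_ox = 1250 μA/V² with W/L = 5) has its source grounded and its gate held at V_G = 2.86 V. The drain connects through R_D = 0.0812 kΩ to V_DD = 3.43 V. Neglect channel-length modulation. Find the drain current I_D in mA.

V_GS = V_G = 2.86 V, so V_ov = 2.86 − 0.92 = 1.94 V.
k_n = μ_nC_ox · (W/L) = 6.25 mA/V².
Assume saturation: I_D = ½ k_n V_ov² = 0.5 × 6.25 × 1.94² = 11.8 mA, giving V_DS = V_DD − I_D R_D = 3.43 − 11.8 × 0.0812 = 2.47 V.
V_DS = 2.47 V ≥ V_ov = 1.94 V, confirming saturation.

I_D = 11.8 mA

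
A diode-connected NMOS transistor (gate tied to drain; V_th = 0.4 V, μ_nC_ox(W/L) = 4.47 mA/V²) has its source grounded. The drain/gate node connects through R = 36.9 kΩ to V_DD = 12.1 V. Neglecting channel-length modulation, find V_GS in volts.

With gate tied to drain, V_GS = V_DS ≥ V_GS − V_th, so the device is in saturation.
KCL at the drain: ½ k_n (V_GS − V_th)² = (V_DD − V_GS)/R.
Let x = V_GS − 0.4. Then 82.5 x² + x − 11.7 = 0, giving x = 0.371 V (positive root), so V_GS = 0.771 V.
I_D = (V_DD − V_GS)/R = (12.1 − 0.771) / 36.9 = 0.307 mA.

V_GS = 0.771 V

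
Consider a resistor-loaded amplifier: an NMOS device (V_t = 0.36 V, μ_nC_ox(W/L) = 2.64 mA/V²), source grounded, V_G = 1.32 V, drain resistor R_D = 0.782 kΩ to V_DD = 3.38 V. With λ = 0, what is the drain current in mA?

V_GS = V_G = 1.32 V, so V_ov = 1.32 − 0.36 = 0.96 V.
Assume saturation: I_D = ½ k_n V_ov² = 0.5 × 2.64 × 0.96² = 1.22 mA, giving V_DS = V_DD − I_D R_D = 3.38 − 1.22 × 0.782 = 2.43 V.
V_DS = 2.43 V ≥ V_ov = 0.96 V, confirming saturation.

I_D = 1.22 mA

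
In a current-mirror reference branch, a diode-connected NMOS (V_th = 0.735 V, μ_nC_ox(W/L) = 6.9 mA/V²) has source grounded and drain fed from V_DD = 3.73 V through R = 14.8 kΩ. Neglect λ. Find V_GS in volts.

With gate tied to drain, V_GS = V_DS ≥ V_GS − V_th, so the device is in saturation.
KCL at the drain: ½ k_n (V_GS − V_th)² = (V_DD − V_GS)/R.
Let x = V_GS − 0.735. Then 51.1 x² + x − 2.995 = 0, giving x = 0.233 V (positive root), so V_GS = 0.968 V.
I_D = (V_DD − V_GS)/R = (3.73 − 0.968) / 14.8 = 0.187 mA.

V_GS = 0.968 V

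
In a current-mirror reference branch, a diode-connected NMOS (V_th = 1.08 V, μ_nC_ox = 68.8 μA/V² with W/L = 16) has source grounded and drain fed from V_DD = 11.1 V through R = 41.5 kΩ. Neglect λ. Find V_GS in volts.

With gate tied to drain, V_GS = V_DS ≥ V_GS − V_th, so the device is in saturation.
k_n = μ_nC_ox · (W/L) = 1.101 mA/V².
KCL at the drain: ½ k_n (V_GS − V_th)² = (V_DD − V_GS)/R.
Let x = V_GS − 1.08. Then 22.8 x² + x − 10.02 = 0, giving x = 0.641 V (positive root), so V_GS = 1.72 V.
I_D = (V_DD − V_GS)/R = (11.1 − 1.72) / 41.5 = 0.226 mA.

V_GS = 1.72 V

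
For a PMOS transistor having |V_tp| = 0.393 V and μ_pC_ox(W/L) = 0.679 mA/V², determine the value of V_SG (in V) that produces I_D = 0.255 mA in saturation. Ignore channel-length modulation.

V_SG = 1.26 V

In saturation I_D = ½ k_p (V_SG − |V_tp|)², so V_SG − |V_tp| = √(2 I_D / k_p) = √(2 × 0.255 / 0.679) = 0.867 V.
V_SG = 0.393 + 0.867 = 1.26 V.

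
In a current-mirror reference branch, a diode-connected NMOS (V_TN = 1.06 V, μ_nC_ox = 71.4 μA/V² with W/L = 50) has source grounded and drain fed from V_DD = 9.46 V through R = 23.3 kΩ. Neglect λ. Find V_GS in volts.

V_GS = 1.50 V

With gate tied to drain, V_GS = V_DS ≥ V_GS − V_TN, so the device is in saturation.
k_n = μ_nC_ox · (W/L) = 3.57 mA/V².
KCL at the drain: ½ k_n (V_GS − V_TN)² = (V_DD − V_GS)/R.
Let x = V_GS − 1.06. Then 41.6 x² + x − 8.4 = 0, giving x = 0.438 V (positive root), so V_GS = 1.5 V.
I_D = (V_DD − V_GS)/R = (9.46 − 1.5) / 23.3 = 0.342 mA.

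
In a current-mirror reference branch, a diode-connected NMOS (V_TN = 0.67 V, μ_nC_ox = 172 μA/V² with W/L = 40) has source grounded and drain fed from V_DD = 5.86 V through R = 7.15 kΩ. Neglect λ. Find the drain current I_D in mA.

With gate tied to drain, V_GS = V_DS ≥ V_GS − V_TN, so the device is in saturation.
k_n = μ_nC_ox · (W/L) = 6.88 mA/V².
KCL at the drain: ½ k_n (V_GS − V_TN)² = (V_DD − V_GS)/R.
Let x = V_GS − 0.67. Then 24.6 x² + x − 5.19 = 0, giving x = 0.439 V (positive root), so V_GS = 1.11 V.
I_D = (V_DD − V_GS)/R = (5.86 − 1.11) / 7.15 = 0.664 mA.

I_D = 0.664 mA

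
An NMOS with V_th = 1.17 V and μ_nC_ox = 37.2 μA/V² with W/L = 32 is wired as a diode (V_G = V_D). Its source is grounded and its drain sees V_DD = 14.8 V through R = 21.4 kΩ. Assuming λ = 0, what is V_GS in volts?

With gate tied to drain, V_GS = V_DS ≥ V_GS − V_th, so the device is in saturation.
k_n = μ_nC_ox · (W/L) = 1.19 mA/V².
KCL at the drain: ½ k_n (V_GS − V_th)² = (V_DD − V_GS)/R.
Let x = V_GS − 1.17. Then 12.7 x² + x − 13.63 = 0, giving x = 0.996 V (positive root), so V_GS = 2.17 V.
I_D = (V_DD − V_GS)/R = (14.8 − 2.17) / 21.4 = 0.59 mA.

V_GS = 2.17 V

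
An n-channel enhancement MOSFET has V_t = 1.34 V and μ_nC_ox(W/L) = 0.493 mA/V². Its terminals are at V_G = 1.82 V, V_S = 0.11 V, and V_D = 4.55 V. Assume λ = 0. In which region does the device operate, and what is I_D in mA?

V_GS = V_G − V_S = 1.82 − 0.11 = 1.71 V; V_DS = V_D − V_S = 4.55 − 0.11 = 4.44 V.
V_ov = V_GS − V_t = 1.71 − 1.34 = 0.37 V.
Since V_DS = 4.44 V ≥ V_ov = 0.37 V, the device is in saturation.
I_D = ½ k_n V_ov² = 0.5 × 0.493 × 0.37² = 0.0337 mA.

Saturation; I_D = 0.0337 mA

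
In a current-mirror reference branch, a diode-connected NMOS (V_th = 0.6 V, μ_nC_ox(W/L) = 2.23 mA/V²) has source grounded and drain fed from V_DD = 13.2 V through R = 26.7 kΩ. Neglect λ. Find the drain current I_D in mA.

With gate tied to drain, V_GS = V_DS ≥ V_GS − V_th, so the device is in saturation.
KCL at the drain: ½ k_n (V_GS − V_th)² = (V_DD − V_GS)/R.
Let x = V_GS − 0.6. Then 29.8 x² + x − 12.6 = 0, giving x = 0.634 V (positive root), so V_GS = 1.23 V.
I_D = (V_DD − V_GS)/R = (13.2 − 1.23) / 26.7 = 0.448 mA.

I_D = 0.448 mA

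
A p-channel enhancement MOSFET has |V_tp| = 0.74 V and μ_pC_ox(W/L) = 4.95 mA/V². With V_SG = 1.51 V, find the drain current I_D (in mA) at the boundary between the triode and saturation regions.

I_D = 1.47 mA

At the boundary V_SD = V_ov = V_SG − |V_tp| = 1.51 − 0.74 = 0.77 V.
I_D = ½ k_p V_ov² = 0.5 × 4.95 × 0.77² = 1.47 mA.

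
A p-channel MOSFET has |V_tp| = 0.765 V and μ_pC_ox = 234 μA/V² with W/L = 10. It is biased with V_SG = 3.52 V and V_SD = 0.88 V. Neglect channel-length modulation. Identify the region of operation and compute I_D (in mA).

Triode; I_D = 4.77 mA

k_p = μ_pC_ox · (W/L) = 2.34 mA/V².
V_ov = V_SG − |V_tp| = 3.52 − 0.765 = 2.75 V.
Since V_SD = 0.88 V < V_ov = 2.75 V, the device is in the triode region.
I_D = k_p [V_ov · V_SD − ½ V_SD²] = 2.34 × [2.75 × 0.88 − 0.5 × 0.88²] = 4.77 mA.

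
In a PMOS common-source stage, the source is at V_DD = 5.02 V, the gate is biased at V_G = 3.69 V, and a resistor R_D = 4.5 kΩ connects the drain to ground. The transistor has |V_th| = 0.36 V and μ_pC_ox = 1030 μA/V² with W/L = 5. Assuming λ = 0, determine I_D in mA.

V_SG = V_DD − V_G = 5.02 − 3.69 = 1.33 V, so V_ov = 1.33 − 0.36 = 0.97 V.
k_p = μ_pC_ox · (W/L) = 5.15 mA/V².
Assume saturation: I_D = ½ k_p V_ov² = 0.5 × 5.15 × 0.97² = 2.42 mA, giving V_SD = V_DD − I_D R_D = 5.02 − 2.42 × 4.5 = -5.88 V.
But -5.88 V < V_ov = 0.97 V, so the device is actually in triode.
In triode I_D = k_p[V_ov V_SD − ½ V_SD²] and I_D = (V_DD − V_SD)/R_D. Equating: 11.6 V_SD² − 23.48 V_SD + 5.02 = 0, giving V_SD = 0.243 V (the root below V_ov).
I_D = (5.02 − 0.243) / 4.5 = 1.06 mA.

I_D = 1.06 mA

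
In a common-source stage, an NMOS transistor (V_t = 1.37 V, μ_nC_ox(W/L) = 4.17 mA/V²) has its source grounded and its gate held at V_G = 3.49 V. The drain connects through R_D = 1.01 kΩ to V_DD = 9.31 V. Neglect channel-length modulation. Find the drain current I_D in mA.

I_D = 7.94 mA

V_GS = V_G = 3.49 V, so V_ov = 3.49 − 1.37 = 2.12 V.
Assume saturation: I_D = ½ k_n V_ov² = 0.5 × 4.17 × 2.12² = 9.37 mA, giving V_DS = V_DD − I_D R_D = 9.31 − 9.37 × 1.01 = -0.155 V.
But -0.155 V < V_ov = 2.12 V, so the device is actually in triode.
In triode I_D = k_n[V_ov V_DS − ½ V_DS²] and I_D = (V_DD − V_DS)/R_D. Equating: 2.11 V_DS² − 9.929 V_DS + 9.31 = 0, giving V_DS = 1.29 V (the root below V_ov).
I_D = (9.31 − 1.29) / 1.01 = 7.94 mA.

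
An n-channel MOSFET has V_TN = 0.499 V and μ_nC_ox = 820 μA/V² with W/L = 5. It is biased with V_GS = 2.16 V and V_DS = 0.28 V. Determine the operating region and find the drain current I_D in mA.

k_n = μ_nC_ox · (W/L) = 4.1 mA/V².
V_ov = V_GS − V_TN = 2.16 − 0.499 = 1.66 V.
Since V_DS = 0.28 V < V_ov = 1.66 V, the device is in the triode region.
I_D = k_n [V_ov · V_DS − ½ V_DS²] = 4.1 × [1.66 × 0.28 − 0.5 × 0.28²] = 1.75 mA.

Triode; I_D = 1.75 mA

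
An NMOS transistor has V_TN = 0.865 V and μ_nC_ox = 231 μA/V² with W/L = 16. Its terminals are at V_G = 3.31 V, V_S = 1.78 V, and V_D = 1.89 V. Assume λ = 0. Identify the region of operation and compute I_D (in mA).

V_GS = V_G − V_S = 3.31 − 1.78 = 1.53 V; V_DS = V_D − V_S = 1.89 − 1.78 = 0.11 V.
k_n = μ_nC_ox · (W/L) = 3.696 mA/V².
V_ov = V_GS − V_TN = 1.53 − 0.865 = 0.665 V.
Since V_DS = 0.11 V < V_ov = 0.665 V, the device is in the triode region.
I_D = k_n [V_ov · V_DS − ½ V_DS²] = 3.696 × [0.665 × 0.11 − 0.5 × 0.11²] = 0.248 mA.

Triode; I_D = 0.248 mA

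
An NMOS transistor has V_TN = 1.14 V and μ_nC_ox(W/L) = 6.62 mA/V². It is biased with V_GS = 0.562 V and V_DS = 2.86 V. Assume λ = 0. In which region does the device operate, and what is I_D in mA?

Cutoff; I_D = 0 mA

V_GS = 0.562 V < V_TN = 1.14 V, so the transistor is in cutoff.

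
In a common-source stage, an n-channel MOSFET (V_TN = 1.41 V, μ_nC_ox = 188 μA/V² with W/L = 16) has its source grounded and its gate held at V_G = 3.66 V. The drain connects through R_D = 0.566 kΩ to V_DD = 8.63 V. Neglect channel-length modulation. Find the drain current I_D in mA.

V_GS = V_G = 3.66 V, so V_ov = 3.66 − 1.41 = 2.25 V.
k_n = μ_nC_ox · (W/L) = 3.008 mA/V².
Assume saturation: I_D = ½ k_n V_ov² = 0.5 × 3.008 × 2.25² = 7.61 mA, giving V_DS = V_DD − I_D R_D = 8.63 − 7.61 × 0.566 = 4.32 V.
V_DS = 4.32 V ≥ V_ov = 2.25 V, confirming saturation.

I_D = 7.61 mA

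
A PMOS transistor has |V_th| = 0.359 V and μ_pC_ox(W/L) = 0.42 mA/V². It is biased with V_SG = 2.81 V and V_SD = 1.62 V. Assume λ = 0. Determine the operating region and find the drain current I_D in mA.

Triode; I_D = 1.12 mA

V_ov = V_SG − |V_th| = 2.81 − 0.359 = 2.45 V.
Since V_SD = 1.62 V < V_ov = 2.45 V, the device is in the triode region.
I_D = k_p [V_ov · V_SD − ½ V_SD²] = 0.42 × [2.45 × 1.62 − 0.5 × 1.62²] = 1.12 mA.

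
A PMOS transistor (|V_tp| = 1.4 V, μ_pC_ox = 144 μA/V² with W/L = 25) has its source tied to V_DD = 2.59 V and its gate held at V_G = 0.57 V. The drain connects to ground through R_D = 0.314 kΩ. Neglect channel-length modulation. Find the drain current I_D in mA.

I_D = 0.692 mA

V_SG = V_DD − V_G = 2.59 − 0.57 = 2.02 V, so V_ov = 2.02 − 1.4 = 0.62 V.
k_p = μ_pC_ox · (W/L) = 3.6 mA/V².
Assume saturation: I_D = ½ k_p V_ov² = 0.5 × 3.6 × 0.62² = 0.692 mA, giving V_SD = V_DD − I_D R_D = 2.59 − 0.692 × 0.314 = 2.37 V.
V_SD = 2.37 V ≥ V_ov = 0.62 V, confirming saturation.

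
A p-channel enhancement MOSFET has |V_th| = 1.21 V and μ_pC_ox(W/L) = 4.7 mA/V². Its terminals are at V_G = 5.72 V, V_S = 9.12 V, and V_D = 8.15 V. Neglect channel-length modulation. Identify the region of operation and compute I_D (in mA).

V_SG = V_S − V_G = 9.12 − 5.72 = 3.4 V; V_SD = V_S − V_D = 9.12 − 8.15 = 0.97 V.
V_ov = V_SG − |V_th| = 3.4 − 1.21 = 2.19 V.
Since V_SD = 0.97 V < V_ov = 2.19 V, the device is in the triode region.
I_D = k_p [V_ov · V_SD − ½ V_SD²] = 4.7 × [2.19 × 0.97 − 0.5 × 0.97²] = 7.77 mA.

Triode; I_D = 7.77 mA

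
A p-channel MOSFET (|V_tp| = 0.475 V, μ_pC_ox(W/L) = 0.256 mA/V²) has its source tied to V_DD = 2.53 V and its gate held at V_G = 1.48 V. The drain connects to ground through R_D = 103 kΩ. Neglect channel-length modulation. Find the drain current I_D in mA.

I_D = 0.0228 mA

V_SG = V_DD − V_G = 2.53 − 1.48 = 1.05 V, so V_ov = 1.05 − 0.475 = 0.575 V.
Assume saturation: I_D = ½ k_p V_ov² = 0.5 × 0.256 × 0.575² = 0.0423 mA, giving V_SD = V_DD − I_D R_D = 2.53 − 0.0423 × 103 = -1.83 V.
But -1.83 V < V_ov = 0.575 V, so the device is actually in triode.
In triode I_D = k_p[V_ov V_SD − ½ V_SD²] and I_D = (V_DD − V_SD)/R_D. Equating: 13.2 V_SD² − 16.16 V_SD + 2.53 = 0, giving V_SD = 0.184 V (the root below V_ov).
I_D = (2.53 − 0.184) / 103 = 0.0228 mA.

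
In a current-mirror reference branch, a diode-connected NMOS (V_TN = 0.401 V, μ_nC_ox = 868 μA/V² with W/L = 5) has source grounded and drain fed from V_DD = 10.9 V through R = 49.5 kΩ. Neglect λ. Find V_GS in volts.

With gate tied to drain, V_GS = V_DS ≥ V_GS − V_TN, so the device is in saturation.
k_n = μ_nC_ox · (W/L) = 4.34 mA/V².
KCL at the drain: ½ k_n (V_GS − V_TN)² = (V_DD − V_GS)/R.
Let x = V_GS − 0.401. Then 107 x² + x − 10.5 = 0, giving x = 0.308 V (positive root), so V_GS = 0.709 V.
I_D = (V_DD − V_GS)/R = (10.9 − 0.709) / 49.5 = 0.206 mA.

V_GS = 0.709 V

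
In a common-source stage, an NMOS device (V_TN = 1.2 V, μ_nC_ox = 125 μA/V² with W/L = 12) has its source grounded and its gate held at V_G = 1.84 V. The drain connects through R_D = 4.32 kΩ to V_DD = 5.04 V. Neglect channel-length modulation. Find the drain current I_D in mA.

I_D = 0.307 mA

V_GS = V_G = 1.84 V, so V_ov = 1.84 − 1.2 = 0.64 V.
k_n = μ_nC_ox · (W/L) = 1.5 mA/V².
Assume saturation: I_D = ½ k_n V_ov² = 0.5 × 1.5 × 0.64² = 0.307 mA, giving V_DS = V_DD − I_D R_D = 5.04 − 0.307 × 4.32 = 3.71 V.
V_DS = 3.71 V ≥ V_ov = 0.64 V, confirming saturation.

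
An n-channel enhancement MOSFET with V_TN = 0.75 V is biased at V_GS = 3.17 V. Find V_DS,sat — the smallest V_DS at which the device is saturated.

The boundary between triode and saturation is V_DS = V_GS − V_TN = V_ov.
V_ov = 3.17 − 0.75 = 2.42 V.

V_DS,sat = 2.42 V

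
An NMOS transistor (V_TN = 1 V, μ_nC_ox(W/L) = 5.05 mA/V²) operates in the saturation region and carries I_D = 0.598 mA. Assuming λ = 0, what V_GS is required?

In saturation I_D = ½ k_n (V_GS − V_TN)², so V_GS − V_TN = √(2 I_D / k_n) = √(2 × 0.598 / 5.05) = 0.487 V.
V_GS = 1 + 0.487 = 1.49 V.

V_GS = 1.49 V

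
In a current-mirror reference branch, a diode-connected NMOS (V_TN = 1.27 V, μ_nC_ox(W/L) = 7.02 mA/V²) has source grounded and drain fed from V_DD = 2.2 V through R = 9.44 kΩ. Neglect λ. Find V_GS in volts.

V_GS = 1.42 V

With gate tied to drain, V_GS = V_DS ≥ V_GS − V_TN, so the device is in saturation.
KCL at the drain: ½ k_n (V_GS − V_TN)² = (V_DD − V_GS)/R.
Let x = V_GS − 1.27. Then 33.1 x² + x − 0.93 = 0, giving x = 0.153 V (positive root), so V_GS = 1.42 V.
I_D = (V_DD − V_GS)/R = (2.2 − 1.42) / 9.44 = 0.0823 mA.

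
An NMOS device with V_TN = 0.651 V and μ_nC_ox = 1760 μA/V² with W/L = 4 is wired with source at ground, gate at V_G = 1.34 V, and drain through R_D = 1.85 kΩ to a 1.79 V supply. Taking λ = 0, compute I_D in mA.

V_GS = V_G = 1.34 V, so V_ov = 1.34 − 0.651 = 0.689 V.
k_n = μ_nC_ox · (W/L) = 7.04 mA/V².
Assume saturation: I_D = ½ k_n V_ov² = 0.5 × 7.04 × 0.689² = 1.67 mA, giving V_DS = V_DD − I_D R_D = 1.79 − 1.67 × 1.85 = -1.3 V.
But -1.3 V < V_ov = 0.689 V, so the device is actually in triode.
In triode I_D = k_n[V_ov V_DS − ½ V_DS²] and I_D = (V_DD − V_DS)/R_D. Equating: 6.51 V_DS² − 9.974 V_DS + 1.79 = 0, giving V_DS = 0.208 V (the root below V_ov).
I_D = (1.79 − 0.208) / 1.85 = 0.855 mA.

I_D = 0.855 mA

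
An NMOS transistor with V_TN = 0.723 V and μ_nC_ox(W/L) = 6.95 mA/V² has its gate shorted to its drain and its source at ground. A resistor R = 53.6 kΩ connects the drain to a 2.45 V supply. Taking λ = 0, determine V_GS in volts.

V_GS = 0.817 V

With gate tied to drain, V_GS = V_DS ≥ V_GS − V_TN, so the device is in saturation.
KCL at the drain: ½ k_n (V_GS − V_TN)² = (V_DD − V_GS)/R.
Let x = V_GS − 0.723. Then 186 x² + x − 1.727 = 0, giving x = 0.0936 V (positive root), so V_GS = 0.817 V.
I_D = (V_DD − V_GS)/R = (2.45 − 0.817) / 53.6 = 0.0305 mA.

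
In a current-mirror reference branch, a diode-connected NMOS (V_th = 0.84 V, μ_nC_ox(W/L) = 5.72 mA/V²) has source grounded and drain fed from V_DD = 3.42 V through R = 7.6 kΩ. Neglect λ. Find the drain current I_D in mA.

I_D = 0.297 mA

With gate tied to drain, V_GS = V_DS ≥ V_GS − V_th, so the device is in saturation.
KCL at the drain: ½ k_n (V_GS − V_th)² = (V_DD − V_GS)/R.
Let x = V_GS − 0.84. Then 21.7 x² + x − 2.58 = 0, giving x = 0.322 V (positive root), so V_GS = 1.16 V.
I_D = (V_DD − V_GS)/R = (3.42 − 1.16) / 7.6 = 0.297 mA.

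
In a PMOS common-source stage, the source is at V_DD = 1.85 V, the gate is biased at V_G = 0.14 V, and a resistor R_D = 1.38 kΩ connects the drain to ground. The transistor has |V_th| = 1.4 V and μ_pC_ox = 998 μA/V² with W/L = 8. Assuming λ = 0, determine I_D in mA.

I_D = 0.384 mA

V_SG = V_DD − V_G = 1.85 − 0.14 = 1.71 V, so V_ov = 1.71 − 1.4 = 0.31 V.
k_p = μ_pC_ox · (W/L) = 7.984 mA/V².
Assume saturation: I_D = ½ k_p V_ov² = 0.5 × 7.984 × 0.31² = 0.384 mA, giving V_SD = V_DD − I_D R_D = 1.85 − 0.384 × 1.38 = 1.32 V.
V_SD = 1.32 V ≥ V_ov = 0.31 V, confirming saturation.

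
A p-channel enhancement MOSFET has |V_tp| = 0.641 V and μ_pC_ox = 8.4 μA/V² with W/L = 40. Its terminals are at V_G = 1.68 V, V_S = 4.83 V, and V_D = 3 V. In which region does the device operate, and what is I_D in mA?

V_SG = V_S − V_G = 4.83 − 1.68 = 3.15 V; V_SD = V_S − V_D = 4.83 − 3 = 1.83 V.
k_p = μ_pC_ox · (W/L) = 0.336 mA/V².
V_ov = V_SG − |V_tp| = 3.15 − 0.641 = 2.51 V.
Since V_SD = 1.83 V < V_ov = 2.51 V, the device is in the triode region.
I_D = k_p [V_ov · V_SD − ½ V_SD²] = 0.336 × [2.51 × 1.83 − 0.5 × 1.83²] = 0.98 mA.

Triode; I_D = 0.980 mA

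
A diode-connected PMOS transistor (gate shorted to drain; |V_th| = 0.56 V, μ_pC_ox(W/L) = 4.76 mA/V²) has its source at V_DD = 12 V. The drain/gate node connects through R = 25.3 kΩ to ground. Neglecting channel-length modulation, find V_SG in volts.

With gate tied to drain, V_SG = V_SD ≥ V_SG − |V_th|, so the device is in saturation.
KCL at the drain: ½ k_p (V_SG − |V_th|)² = (V_DD − V_SG)/R.
Let x = V_SG − 0.56. Then 60.2 x² + x − 11.44 = 0, giving x = 0.428 V (positive root), so V_SG = 0.988 V.
I_D = (V_DD − V_SG)/R = (12 − 0.988) / 25.3 = 0.435 mA.

V_SG = 0.988 V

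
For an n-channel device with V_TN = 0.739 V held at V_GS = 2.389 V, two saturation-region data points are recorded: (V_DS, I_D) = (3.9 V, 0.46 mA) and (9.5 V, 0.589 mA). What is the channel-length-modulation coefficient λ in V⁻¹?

With V_GS fixed, I_D ∝ (1 + λ V_DS) in saturation, so I_D2/I_D1 = (1 + λ V_DS2)/(1 + λ V_DS1).
0.589/0.46 = 1.28 = (1 + 9.5 λ)/(1 + 3.9 λ).
Solving: λ (I_D1 V_DS2 − I_D2 V_DS1) = I_D2 − I_D1, so λ = (0.589 − 0.46) / (0.46 × 9.5 − 0.589 × 3.9) = 0.129 / 2.07 = 0.0622 V⁻¹.

λ = 0.0622 V⁻¹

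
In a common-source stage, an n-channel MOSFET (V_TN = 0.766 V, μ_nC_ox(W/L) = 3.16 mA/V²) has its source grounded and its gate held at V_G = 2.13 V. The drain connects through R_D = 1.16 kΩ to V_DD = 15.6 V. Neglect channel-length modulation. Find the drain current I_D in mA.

V_GS = V_G = 2.13 V, so V_ov = 2.13 − 0.766 = 1.36 V.
Assume saturation: I_D = ½ k_n V_ov² = 0.5 × 3.16 × 1.36² = 2.94 mA, giving V_DS = V_DD − I_D R_D = 15.6 − 2.94 × 1.16 = 12.2 V.
V_DS = 12.2 V ≥ V_ov = 1.36 V, confirming saturation.

I_D = 2.94 mA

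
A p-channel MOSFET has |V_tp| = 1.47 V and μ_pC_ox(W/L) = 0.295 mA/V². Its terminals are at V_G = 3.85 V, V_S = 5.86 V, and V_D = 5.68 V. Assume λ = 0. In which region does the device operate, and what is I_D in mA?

V_SG = V_S − V_G = 5.86 − 3.85 = 2.01 V; V_SD = V_S − V_D = 5.86 − 5.68 = 0.18 V.
V_ov = V_SG − |V_tp| = 2.01 − 1.47 = 0.54 V.
Since V_SD = 0.18 V < V_ov = 0.54 V, the device is in the triode region.
I_D = k_p [V_ov · V_SD − ½ V_SD²] = 0.295 × [0.54 × 0.18 − 0.5 × 0.18²] = 0.0239 mA.

Triode; I_D = 0.0239 mA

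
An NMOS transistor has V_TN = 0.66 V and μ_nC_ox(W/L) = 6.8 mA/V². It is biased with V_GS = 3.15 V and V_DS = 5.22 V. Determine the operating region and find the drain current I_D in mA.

Saturation; I_D = 21.1 mA

V_ov = V_GS − V_TN = 3.15 − 0.66 = 2.49 V.
Since V_DS = 5.22 V ≥ V_ov = 2.49 V, the device is in saturation.
I_D = ½ k_n V_ov² = 0.5 × 6.8 × 2.49² = 21.1 mA.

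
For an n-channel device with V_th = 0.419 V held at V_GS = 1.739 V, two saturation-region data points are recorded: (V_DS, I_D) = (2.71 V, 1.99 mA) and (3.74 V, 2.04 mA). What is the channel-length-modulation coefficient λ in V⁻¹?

λ = 0.0261 V⁻¹

With V_GS fixed, I_D ∝ (1 + λ V_DS) in saturation, so I_D2/I_D1 = (1 + λ V_DS2)/(1 + λ V_DS1).
2.04/1.99 = 1.025 = (1 + 3.74 λ)/(1 + 2.71 λ).
Solving: λ (I_D1 V_DS2 − I_D2 V_DS1) = I_D2 − I_D1, so λ = (2.04 − 1.99) / (1.99 × 3.74 − 2.04 × 2.71) = 0.05 / 1.91 = 0.0261 V⁻¹.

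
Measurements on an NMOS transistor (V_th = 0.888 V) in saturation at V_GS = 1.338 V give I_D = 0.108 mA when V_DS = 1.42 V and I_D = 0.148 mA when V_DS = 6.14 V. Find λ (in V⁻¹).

λ = 0.0883 V⁻¹

With V_GS fixed, I_D ∝ (1 + λ V_DS) in saturation, so I_D2/I_D1 = (1 + λ V_DS2)/(1 + λ V_DS1).
0.148/0.108 = 1.37 = (1 + 6.14 λ)/(1 + 1.42 λ).
Solving: λ (I_D1 V_DS2 − I_D2 V_DS1) = I_D2 − I_D1, so λ = (0.148 − 0.108) / (0.108 × 6.14 − 0.148 × 1.42) = 0.04 / 0.453 = 0.0883 V⁻¹.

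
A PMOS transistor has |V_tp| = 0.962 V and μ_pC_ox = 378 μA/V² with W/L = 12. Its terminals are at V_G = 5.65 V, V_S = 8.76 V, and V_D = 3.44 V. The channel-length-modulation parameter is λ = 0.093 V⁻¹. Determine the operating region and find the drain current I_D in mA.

V_SG = V_S − V_G = 8.76 − 5.65 = 3.11 V; V_SD = V_S − V_D = 8.76 − 3.44 = 5.32 V.
k_p = μ_pC_ox · (W/L) = 4.536 mA/V².
V_ov = V_SG − |V_tp| = 3.11 − 0.962 = 2.15 V.
Since V_SD = 5.32 V ≥ V_ov = 2.15 V, the device is in saturation.
I_D = ½ k_p V_ov² (1 + λ V_SD) = 0.5 × 4.536 × 2.15² × (1 + 0.093 × 5.32) = 15.6 mA.

Saturation; I_D = 15.6 mA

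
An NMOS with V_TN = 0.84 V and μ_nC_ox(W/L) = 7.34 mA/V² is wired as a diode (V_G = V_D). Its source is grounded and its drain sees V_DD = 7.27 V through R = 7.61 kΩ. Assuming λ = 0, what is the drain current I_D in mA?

I_D = 0.784 mA

With gate tied to drain, V_GS = V_DS ≥ V_GS − V_TN, so the device is in saturation.
KCL at the drain: ½ k_n (V_GS − V_TN)² = (V_DD − V_GS)/R.
Let x = V_GS − 0.84. Then 27.9 x² + x − 6.43 = 0, giving x = 0.462 V (positive root), so V_GS = 1.3 V.
I_D = (V_DD − V_GS)/R = (7.27 − 1.3) / 7.61 = 0.784 mA.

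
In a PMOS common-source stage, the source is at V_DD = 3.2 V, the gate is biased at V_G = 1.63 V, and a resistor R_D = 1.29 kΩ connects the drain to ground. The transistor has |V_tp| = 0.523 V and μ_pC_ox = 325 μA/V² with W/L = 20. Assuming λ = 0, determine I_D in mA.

V_SG = V_DD − V_G = 3.2 − 1.63 = 1.57 V, so V_ov = 1.57 − 0.523 = 1.05 V.
k_p = μ_pC_ox · (W/L) = 6.5 mA/V².
Assume saturation: I_D = ½ k_p V_ov² = 0.5 × 6.5 × 1.05² = 3.56 mA, giving V_SD = V_DD − I_D R_D = 3.2 − 3.56 × 1.29 = -1.4 V.
But -1.4 V < V_ov = 1.05 V, so the device is actually in triode.
In triode I_D = k_p[V_ov V_SD − ½ V_SD²] and I_D = (V_DD − V_SD)/R_D. Equating: 4.19 V_SD² − 9.779 V_SD + 3.2 = 0, giving V_SD = 0.394 V (the root below V_ov).
I_D = (3.2 − 0.394) / 1.29 = 2.18 mA.

I_D = 2.18 mA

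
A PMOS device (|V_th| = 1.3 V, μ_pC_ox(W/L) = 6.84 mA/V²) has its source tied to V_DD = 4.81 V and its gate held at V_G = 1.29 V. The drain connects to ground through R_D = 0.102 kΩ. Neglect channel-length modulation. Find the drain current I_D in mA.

I_D = 16.9 mA

V_SG = V_DD − V_G = 4.81 − 1.29 = 3.52 V, so V_ov = 3.52 − 1.3 = 2.22 V.
Assume saturation: I_D = ½ k_p V_ov² = 0.5 × 6.84 × 2.22² = 16.9 mA, giving V_SD = V_DD − I_D R_D = 4.81 − 16.9 × 0.102 = 3.09 V.
V_SD = 3.09 V ≥ V_ov = 2.22 V, confirming saturation.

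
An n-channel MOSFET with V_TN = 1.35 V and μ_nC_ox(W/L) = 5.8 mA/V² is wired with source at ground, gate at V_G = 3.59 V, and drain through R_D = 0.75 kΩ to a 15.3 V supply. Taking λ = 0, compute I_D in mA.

I_D = 14.6 mA

V_GS = V_G = 3.59 V, so V_ov = 3.59 − 1.35 = 2.24 V.
Assume saturation: I_D = ½ k_n V_ov² = 0.5 × 5.8 × 2.24² = 14.6 mA, giving V_DS = V_DD − I_D R_D = 15.3 − 14.6 × 0.75 = 4.39 V.
V_DS = 4.39 V ≥ V_ov = 2.24 V, confirming saturation.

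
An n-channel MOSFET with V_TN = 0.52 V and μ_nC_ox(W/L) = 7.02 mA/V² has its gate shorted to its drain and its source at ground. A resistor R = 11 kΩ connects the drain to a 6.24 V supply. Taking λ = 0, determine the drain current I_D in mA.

With gate tied to drain, V_GS = V_DS ≥ V_GS − V_TN, so the device is in saturation.
KCL at the drain: ½ k_n (V_GS − V_TN)² = (V_DD − V_GS)/R.
Let x = V_GS − 0.52. Then 38.6 x² + x − 5.72 = 0, giving x = 0.372 V (positive root), so V_GS = 0.892 V.
I_D = (V_DD − V_GS)/R = (6.24 − 0.892) / 11 = 0.486 mA.

I_D = 0.486 mA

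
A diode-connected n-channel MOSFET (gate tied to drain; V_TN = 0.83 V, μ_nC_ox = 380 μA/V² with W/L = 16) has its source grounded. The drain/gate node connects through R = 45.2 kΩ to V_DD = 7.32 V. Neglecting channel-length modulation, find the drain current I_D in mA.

With gate tied to drain, V_GS = V_DS ≥ V_GS − V_TN, so the device is in saturation.
k_n = μ_nC_ox · (W/L) = 6.08 mA/V².
KCL at the drain: ½ k_n (V_GS − V_TN)² = (V_DD − V_GS)/R.
Let x = V_GS − 0.83. Then 137 x² + x − 6.49 = 0, giving x = 0.214 V (positive root), so V_GS = 1.04 V.
I_D = (V_DD − V_GS)/R = (7.32 − 1.04) / 45.2 = 0.139 mA.

I_D = 0.139 mA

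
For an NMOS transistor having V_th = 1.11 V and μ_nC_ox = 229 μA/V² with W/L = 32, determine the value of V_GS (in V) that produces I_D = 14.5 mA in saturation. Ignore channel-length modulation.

V_GS = 3.10 V

k_n = μ_nC_ox · (W/L) = 7.328 mA/V².
In saturation I_D = ½ k_n (V_GS − V_th)², so V_GS − V_th = √(2 I_D / k_n) = √(2 × 14.5 / 7.328) = 1.99 V.
V_GS = 1.11 + 1.99 = 3.1 V.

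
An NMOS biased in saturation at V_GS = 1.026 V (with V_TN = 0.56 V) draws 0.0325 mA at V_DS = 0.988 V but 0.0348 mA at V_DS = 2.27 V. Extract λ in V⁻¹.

With V_GS fixed, I_D ∝ (1 + λ V_DS) in saturation, so I_D2/I_D1 = (1 + λ V_DS2)/(1 + λ V_DS1).
0.0348/0.0325 = 1.071 = (1 + 2.27 λ)/(1 + 0.988 λ).
Solving: λ (I_D1 V_DS2 − I_D2 V_DS1) = I_D2 − I_D1, so λ = (0.0348 − 0.0325) / (0.0325 × 2.27 − 0.0348 × 0.988) = 0.0023 / 0.0394 = 0.0584 V⁻¹.

λ = 0.0584 V⁻¹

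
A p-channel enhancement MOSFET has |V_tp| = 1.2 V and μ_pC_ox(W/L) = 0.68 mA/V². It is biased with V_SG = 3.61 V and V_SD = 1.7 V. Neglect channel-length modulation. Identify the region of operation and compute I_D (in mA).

V_ov = V_SG − |V_tp| = 3.61 − 1.2 = 2.41 V.
Since V_SD = 1.7 V < V_ov = 2.41 V, the device is in the triode region.
I_D = k_p [V_ov · V_SD − ½ V_SD²] = 0.68 × [2.41 × 1.7 − 0.5 × 1.7²] = 1.8 mA.

Triode; I_D = 1.80 mA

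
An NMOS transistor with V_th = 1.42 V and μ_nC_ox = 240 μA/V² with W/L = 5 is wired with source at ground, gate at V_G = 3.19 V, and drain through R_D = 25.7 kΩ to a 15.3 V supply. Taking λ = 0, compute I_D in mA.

I_D = 0.584 mA

V_GS = V_G = 3.19 V, so V_ov = 3.19 − 1.42 = 1.77 V.
k_n = μ_nC_ox · (W/L) = 1.2 mA/V².
Assume saturation: I_D = ½ k_n V_ov² = 0.5 × 1.2 × 1.77² = 1.88 mA, giving V_DS = V_DD − I_D R_D = 15.3 − 1.88 × 25.7 = -33 V.
But -33 V < V_ov = 1.77 V, so the device is actually in triode.
In triode I_D = k_n[V_ov V_DS − ½ V_DS²] and I_D = (V_DD − V_DS)/R_D. Equating: 15.4 V_DS² − 55.59 V_DS + 15.3 = 0, giving V_DS = 0.3 V (the root below V_ov).
I_D = (15.3 − 0.3) / 25.7 = 0.584 mA.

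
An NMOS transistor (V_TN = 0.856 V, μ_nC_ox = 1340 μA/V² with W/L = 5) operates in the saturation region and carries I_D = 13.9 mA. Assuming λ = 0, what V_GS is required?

k_n = μ_nC_ox · (W/L) = 6.7 mA/V².
In saturation I_D = ½ k_n (V_GS − V_TN)², so V_GS − V_TN = √(2 I_D / k_n) = √(2 × 13.9 / 6.7) = 2.04 V.
V_GS = 0.856 + 2.04 = 2.89 V.

V_GS = 2.89 V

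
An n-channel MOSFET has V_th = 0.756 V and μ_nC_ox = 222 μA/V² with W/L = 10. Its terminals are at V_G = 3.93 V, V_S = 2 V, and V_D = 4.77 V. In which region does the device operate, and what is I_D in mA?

V_GS = V_G − V_S = 3.93 − 2 = 1.93 V; V_DS = V_D − V_S = 4.77 − 2 = 2.77 V.
k_n = μ_nC_ox · (W/L) = 2.22 mA/V².
V_ov = V_GS − V_th = 1.93 − 0.756 = 1.17 V.
Since V_DS = 2.77 V ≥ V_ov = 1.17 V, the device is in saturation.
I_D = ½ k_n V_ov² = 0.5 × 2.22 × 1.17² = 1.53 mA.

Saturation; I_D = 1.53 mA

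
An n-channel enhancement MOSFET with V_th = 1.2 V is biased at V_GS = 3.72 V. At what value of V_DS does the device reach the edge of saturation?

V_DS,sat = 2.52 V

The boundary between triode and saturation is V_DS = V_GS − V_th = V_ov.
V_ov = 3.72 − 1.2 = 2.52 V.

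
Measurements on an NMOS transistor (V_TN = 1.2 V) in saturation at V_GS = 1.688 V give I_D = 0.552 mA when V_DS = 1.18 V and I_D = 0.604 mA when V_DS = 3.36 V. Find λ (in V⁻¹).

λ = 0.0455 V⁻¹

With V_GS fixed, I_D ∝ (1 + λ V_DS) in saturation, so I_D2/I_D1 = (1 + λ V_DS2)/(1 + λ V_DS1).
0.604/0.552 = 1.094 = (1 + 3.36 λ)/(1 + 1.18 λ).
Solving: λ (I_D1 V_DS2 − I_D2 V_DS1) = I_D2 − I_D1, so λ = (0.604 − 0.552) / (0.552 × 3.36 − 0.604 × 1.18) = 0.052 / 1.14 = 0.0455 V⁻¹.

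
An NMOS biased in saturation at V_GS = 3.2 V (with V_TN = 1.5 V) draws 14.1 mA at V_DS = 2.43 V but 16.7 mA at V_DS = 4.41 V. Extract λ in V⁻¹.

λ = 0.120 V⁻¹

With V_GS fixed, I_D ∝ (1 + λ V_DS) in saturation, so I_D2/I_D1 = (1 + λ V_DS2)/(1 + λ V_DS1).
16.7/14.1 = 1.184 = (1 + 4.41 λ)/(1 + 2.43 λ).
Solving: λ (I_D1 V_DS2 − I_D2 V_DS1) = I_D2 − I_D1, so λ = (16.7 − 14.1) / (14.1 × 4.41 − 16.7 × 2.43) = 2.6 / 21.6 = 0.12 V⁻¹.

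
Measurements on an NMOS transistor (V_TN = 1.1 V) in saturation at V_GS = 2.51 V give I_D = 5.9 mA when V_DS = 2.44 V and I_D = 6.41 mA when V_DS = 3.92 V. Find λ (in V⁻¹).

With V_GS fixed, I_D ∝ (1 + λ V_DS) in saturation, so I_D2/I_D1 = (1 + λ V_DS2)/(1 + λ V_DS1).
6.41/5.9 = 1.086 = (1 + 3.92 λ)/(1 + 2.44 λ).
Solving: λ (I_D1 V_DS2 − I_D2 V_DS1) = I_D2 − I_D1, so λ = (6.41 − 5.9) / (5.9 × 3.92 − 6.41 × 2.44) = 0.51 / 7.49 = 0.0681 V⁻¹.

λ = 0.0681 V⁻¹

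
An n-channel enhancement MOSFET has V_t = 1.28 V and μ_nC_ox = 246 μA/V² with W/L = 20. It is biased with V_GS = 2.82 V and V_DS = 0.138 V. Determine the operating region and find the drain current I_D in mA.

k_n = μ_nC_ox · (W/L) = 4.92 mA/V².
V_ov = V_GS − V_t = 2.82 − 1.28 = 1.54 V.
Since V_DS = 0.138 V < V_ov = 1.54 V, the device is in the triode region.
I_D = k_n [V_ov · V_DS − ½ V_DS²] = 4.92 × [1.54 × 0.138 − 0.5 × 0.138²] = 0.999 mA.

Triode; I_D = 0.999 mA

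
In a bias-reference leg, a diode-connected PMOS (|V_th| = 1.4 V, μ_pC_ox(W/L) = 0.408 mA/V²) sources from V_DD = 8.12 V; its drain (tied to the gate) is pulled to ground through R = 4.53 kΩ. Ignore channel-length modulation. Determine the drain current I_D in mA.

I_D = 0.996 mA

With gate tied to drain, V_SG = V_SD ≥ V_SG − |V_th|, so the device is in saturation.
KCL at the drain: ½ k_p (V_SG − |V_th|)² = (V_DD − V_SG)/R.
Let x = V_SG − 1.4. Then 0.924 x² + x − 6.72 = 0, giving x = 2.21 V (positive root), so V_SG = 3.61 V.
I_D = (V_DD − V_SG)/R = (8.12 − 3.61) / 4.53 = 0.996 mA.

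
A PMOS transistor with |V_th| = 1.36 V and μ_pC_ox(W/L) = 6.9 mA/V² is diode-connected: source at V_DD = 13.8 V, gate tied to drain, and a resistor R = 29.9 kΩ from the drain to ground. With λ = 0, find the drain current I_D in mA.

With gate tied to drain, V_SG = V_SD ≥ V_SG − |V_th|, so the device is in saturation.
KCL at the drain: ½ k_p (V_SG − |V_th|)² = (V_DD − V_SG)/R.
Let x = V_SG − 1.36. Then 103 x² + x − 12.44 = 0, giving x = 0.342 V (positive root), so V_SG = 1.7 V.
I_D = (V_DD − V_SG)/R = (13.8 − 1.7) / 29.9 = 0.405 mA.

I_D = 0.405 mA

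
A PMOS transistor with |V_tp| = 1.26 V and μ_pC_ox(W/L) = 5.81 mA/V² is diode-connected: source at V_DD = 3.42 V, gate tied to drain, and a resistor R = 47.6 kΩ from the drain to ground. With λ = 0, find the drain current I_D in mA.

With gate tied to drain, V_SG = V_SD ≥ V_SG − |V_tp|, so the device is in saturation.
KCL at the drain: ½ k_p (V_SG − |V_tp|)² = (V_DD − V_SG)/R.
Let x = V_SG − 1.26. Then 138 x² + x − 2.16 = 0, giving x = 0.121 V (positive root), so V_SG = 1.38 V.
I_D = (V_DD − V_SG)/R = (3.42 − 1.38) / 47.6 = 0.0428 mA.

I_D = 0.0428 mA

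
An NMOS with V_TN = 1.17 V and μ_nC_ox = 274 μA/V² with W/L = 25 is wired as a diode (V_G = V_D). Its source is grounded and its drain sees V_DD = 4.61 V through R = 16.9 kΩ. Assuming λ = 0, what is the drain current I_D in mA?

I_D = 0.190 mA

With gate tied to drain, V_GS = V_DS ≥ V_GS − V_TN, so the device is in saturation.
k_n = μ_nC_ox · (W/L) = 6.85 mA/V².
KCL at the drain: ½ k_n (V_GS − V_TN)² = (V_DD − V_GS)/R.
Let x = V_GS − 1.17. Then 57.9 x² + x − 3.44 = 0, giving x = 0.235 V (positive root), so V_GS = 1.41 V.
I_D = (V_DD − V_GS)/R = (4.61 − 1.41) / 16.9 = 0.19 mA.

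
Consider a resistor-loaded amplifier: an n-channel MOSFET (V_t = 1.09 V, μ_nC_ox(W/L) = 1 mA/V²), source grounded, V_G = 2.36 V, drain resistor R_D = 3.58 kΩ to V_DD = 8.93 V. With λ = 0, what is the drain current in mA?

V_GS = V_G = 2.36 V, so V_ov = 2.36 − 1.09 = 1.27 V.
Assume saturation: I_D = ½ k_n V_ov² = 0.5 × 1 × 1.27² = 0.806 mA, giving V_DS = V_DD − I_D R_D = 8.93 − 0.806 × 3.58 = 6.04 V.
V_DS = 6.04 V ≥ V_ov = 1.27 V, confirming saturation.

I_D = 0.806 mA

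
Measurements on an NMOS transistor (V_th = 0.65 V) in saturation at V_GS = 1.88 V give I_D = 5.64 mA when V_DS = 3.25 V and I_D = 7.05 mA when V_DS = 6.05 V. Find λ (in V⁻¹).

λ = 0.126 V⁻¹

With V_GS fixed, I_D ∝ (1 + λ V_DS) in saturation, so I_D2/I_D1 = (1 + λ V_DS2)/(1 + λ V_DS1).
7.05/5.64 = 1.25 = (1 + 6.05 λ)/(1 + 3.25 λ).
Solving: λ (I_D1 V_DS2 − I_D2 V_DS1) = I_D2 − I_D1, so λ = (7.05 − 5.64) / (5.64 × 6.05 − 7.05 × 3.25) = 1.41 / 11.2 = 0.126 V⁻¹.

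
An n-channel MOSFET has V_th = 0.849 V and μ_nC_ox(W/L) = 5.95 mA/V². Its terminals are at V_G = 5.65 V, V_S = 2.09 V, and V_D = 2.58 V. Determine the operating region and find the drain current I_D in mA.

Triode; I_D = 7.19 mA

V_GS = V_G − V_S = 5.65 − 2.09 = 3.56 V; V_DS = V_D − V_S = 2.58 − 2.09 = 0.49 V.
V_ov = V_GS − V_th = 3.56 − 0.849 = 2.71 V.
Since V_DS = 0.49 V < V_ov = 2.71 V, the device is in the triode region.
I_D = k_n [V_ov · V_DS − ½ V_DS²] = 5.95 × [2.71 × 0.49 − 0.5 × 0.49²] = 7.19 mA.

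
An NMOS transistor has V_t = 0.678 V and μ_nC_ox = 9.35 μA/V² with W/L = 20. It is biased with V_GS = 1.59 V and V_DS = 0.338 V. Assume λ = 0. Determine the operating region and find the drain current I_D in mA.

k_n = μ_nC_ox · (W/L) = 0.187 mA/V².
V_ov = V_GS − V_t = 1.59 − 0.678 = 0.912 V.
Since V_DS = 0.338 V < V_ov = 0.912 V, the device is in the triode region.
I_D = k_n [V_ov · V_DS − ½ V_DS²] = 0.187 × [0.912 × 0.338 − 0.5 × 0.338²] = 0.047 mA.

Triode; I_D = 0.0470 mA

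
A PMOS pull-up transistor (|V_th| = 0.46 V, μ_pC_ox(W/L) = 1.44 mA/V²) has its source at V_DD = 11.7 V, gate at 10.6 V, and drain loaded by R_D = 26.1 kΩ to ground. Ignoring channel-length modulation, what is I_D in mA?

V_SG = V_DD − V_G = 11.7 − 10.6 = 1.1 V, so V_ov = 1.1 − 0.46 = 0.64 V.
Assume saturation: I_D = ½ k_p V_ov² = 0.5 × 1.44 × 0.64² = 0.295 mA, giving V_SD = V_DD − I_D R_D = 11.7 − 0.295 × 26.1 = 4 V.
V_SD = 4 V ≥ V_ov = 0.64 V, confirming saturation.

I_D = 0.295 mA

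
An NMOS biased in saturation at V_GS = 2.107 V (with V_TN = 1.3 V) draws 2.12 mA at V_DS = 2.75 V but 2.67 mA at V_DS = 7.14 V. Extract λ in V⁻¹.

With V_GS fixed, I_D ∝ (1 + λ V_DS) in saturation, so I_D2/I_D1 = (1 + λ V_DS2)/(1 + λ V_DS1).
2.67/2.12 = 1.259 = (1 + 7.14 λ)/(1 + 2.75 λ).
Solving: λ (I_D1 V_DS2 − I_D2 V_DS1) = I_D2 − I_D1, so λ = (2.67 − 2.12) / (2.12 × 7.14 − 2.67 × 2.75) = 0.55 / 7.79 = 0.0706 V⁻¹.

λ = 0.0706 V⁻¹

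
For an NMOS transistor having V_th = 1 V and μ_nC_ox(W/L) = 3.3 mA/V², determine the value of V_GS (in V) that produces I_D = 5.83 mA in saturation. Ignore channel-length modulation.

In saturation I_D = ½ k_n (V_GS − V_th)², so V_GS − V_th = √(2 I_D / k_n) = √(2 × 5.83 / 3.3) = 1.88 V.
V_GS = 1 + 1.88 = 2.88 V.

V_GS = 2.88 V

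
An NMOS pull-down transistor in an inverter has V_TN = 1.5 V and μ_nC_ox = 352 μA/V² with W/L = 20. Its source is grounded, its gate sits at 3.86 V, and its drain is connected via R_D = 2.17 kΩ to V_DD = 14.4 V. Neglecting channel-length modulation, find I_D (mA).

I_D = 6.44 mA

V_GS = V_G = 3.86 V, so V_ov = 3.86 − 1.5 = 2.36 V.
k_n = μ_nC_ox · (W/L) = 7.04 mA/V².
Assume saturation: I_D = ½ k_n V_ov² = 0.5 × 7.04 × 2.36² = 19.6 mA, giving V_DS = V_DD − I_D R_D = 14.4 − 19.6 × 2.17 = -28.1 V.
But -28.1 V < V_ov = 2.36 V, so the device is actually in triode.
In triode I_D = k_n[V_ov V_DS − ½ V_DS²] and I_D = (V_DD − V_DS)/R_D. Equating: 7.64 V_DS² − 37.05 V_DS + 14.4 = 0, giving V_DS = 0.426 V (the root below V_ov).
I_D = (14.4 − 0.426) / 2.17 = 6.44 mA.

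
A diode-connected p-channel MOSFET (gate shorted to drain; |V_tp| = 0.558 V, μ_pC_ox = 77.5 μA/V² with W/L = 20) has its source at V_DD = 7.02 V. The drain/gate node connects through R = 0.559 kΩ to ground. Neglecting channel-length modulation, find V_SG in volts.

With gate tied to drain, V_SG = V_SD ≥ V_SG − |V_tp|, so the device is in saturation.
k_p = μ_pC_ox · (W/L) = 1.55 mA/V².
KCL at the drain: ½ k_p (V_SG − |V_tp|)² = (V_DD − V_SG)/R.
Let x = V_SG − 0.558. Then 0.433 x² + x − 6.462 = 0, giving x = 2.88 V (positive root), so V_SG = 3.43 V.
I_D = (V_DD − V_SG)/R = (7.02 − 3.43) / 0.559 = 6.41 mA.

V_SG = 3.43 V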